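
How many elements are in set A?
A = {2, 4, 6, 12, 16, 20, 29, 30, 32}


Set A = {2, 4, 6, 12, 16, 20, 29, 30, 32}
Listing elements: 2, 4, 6, 12, 16, 20, 29, 30, 32
Counting: 9 elements
|A| = 9

9


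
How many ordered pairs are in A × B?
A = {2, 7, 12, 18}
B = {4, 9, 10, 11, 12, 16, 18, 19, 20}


Set A = {2, 7, 12, 18} has 4 elements.
Set B = {4, 9, 10, 11, 12, 16, 18, 19, 20} has 9 elements.
|A × B| = |A| × |B| = 4 × 9 = 36

36


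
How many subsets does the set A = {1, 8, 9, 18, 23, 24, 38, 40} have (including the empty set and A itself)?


Set A = {1, 8, 9, 18, 23, 24, 38, 40}
|A| = 8
The power set P(A) contains all subsets of A.
|P(A)| = 2^|A| = 2^8 = 256

256


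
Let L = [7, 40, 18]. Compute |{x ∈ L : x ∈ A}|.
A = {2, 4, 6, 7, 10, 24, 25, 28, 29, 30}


Set A = {2, 4, 6, 7, 10, 24, 25, 28, 29, 30}
Candidates: [7, 40, 18]
Check each candidate:
7 ∈ A, 40 ∉ A, 18 ∉ A
Count of candidates in A: 1

1


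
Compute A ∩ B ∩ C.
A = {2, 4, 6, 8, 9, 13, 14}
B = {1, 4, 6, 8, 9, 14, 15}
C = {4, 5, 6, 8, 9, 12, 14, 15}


Set A = {2, 4, 6, 8, 9, 13, 14}
Set B = {1, 4, 6, 8, 9, 14, 15}
Set C = {4, 5, 6, 8, 9, 12, 14, 15}
First, A ∩ B = {4, 6, 8, 9, 14}
Then, (A ∩ B) ∩ C = {4, 6, 8, 9, 14}

{4, 6, 8, 9, 14}


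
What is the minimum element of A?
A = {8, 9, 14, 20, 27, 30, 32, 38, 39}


Set A = {8, 9, 14, 20, 27, 30, 32, 38, 39}
Elements in ascending order: 8, 9, 14, 20, 27, 30, 32, 38, 39
The smallest element is 8.

8


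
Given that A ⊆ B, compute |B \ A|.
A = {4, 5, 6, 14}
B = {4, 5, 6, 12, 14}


Set A = {4, 5, 6, 14}, |A| = 4
Set B = {4, 5, 6, 12, 14}, |B| = 5
Since A ⊆ B: B \ A = {12}
|B| - |A| = 5 - 4 = 1

1


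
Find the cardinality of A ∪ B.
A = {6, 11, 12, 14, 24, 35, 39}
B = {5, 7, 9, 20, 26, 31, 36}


Set A = {6, 11, 12, 14, 24, 35, 39}, |A| = 7
Set B = {5, 7, 9, 20, 26, 31, 36}, |B| = 7
A ∩ B = {}, |A ∩ B| = 0
|A ∪ B| = |A| + |B| - |A ∩ B| = 7 + 7 - 0 = 14

14


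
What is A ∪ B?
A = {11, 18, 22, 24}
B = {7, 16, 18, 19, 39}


Set A = {11, 18, 22, 24}
Set B = {7, 16, 18, 19, 39}
A ∪ B includes all elements in either set.
Elements from A: {11, 18, 22, 24}
Elements from B not already included: {7, 16, 19, 39}
A ∪ B = {7, 11, 16, 18, 19, 22, 24, 39}

{7, 11, 16, 18, 19, 22, 24, 39}


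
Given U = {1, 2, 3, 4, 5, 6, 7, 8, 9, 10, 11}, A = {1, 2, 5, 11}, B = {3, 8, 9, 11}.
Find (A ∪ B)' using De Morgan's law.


U = {1, 2, 3, 4, 5, 6, 7, 8, 9, 10, 11}
A = {1, 2, 5, 11}, B = {3, 8, 9, 11}
A ∪ B = {1, 2, 3, 5, 8, 9, 11}
(A ∪ B)' = U \ (A ∪ B) = {4, 6, 7, 10}
Verification via A' ∩ B': A' = {3, 4, 6, 7, 8, 9, 10}, B' = {1, 2, 4, 5, 6, 7, 10}
A' ∩ B' = {4, 6, 7, 10} ✓

{4, 6, 7, 10}


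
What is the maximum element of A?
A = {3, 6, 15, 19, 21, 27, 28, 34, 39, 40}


Set A = {3, 6, 15, 19, 21, 27, 28, 34, 39, 40}
Elements in ascending order: 3, 6, 15, 19, 21, 27, 28, 34, 39, 40
The largest element is 40.

40


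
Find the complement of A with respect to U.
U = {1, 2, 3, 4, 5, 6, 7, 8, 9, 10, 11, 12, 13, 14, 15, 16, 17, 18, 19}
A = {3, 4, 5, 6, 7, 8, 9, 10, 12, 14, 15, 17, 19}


Universal set U = {1, 2, 3, 4, 5, 6, 7, 8, 9, 10, 11, 12, 13, 14, 15, 16, 17, 18, 19}
Set A = {3, 4, 5, 6, 7, 8, 9, 10, 12, 14, 15, 17, 19}
A' = U \ A = elements in U but not in A
Checking each element of U:
1 (not in A, include), 2 (not in A, include), 3 (in A, exclude), 4 (in A, exclude), 5 (in A, exclude), 6 (in A, exclude), 7 (in A, exclude), 8 (in A, exclude), 9 (in A, exclude), 10 (in A, exclude), 11 (not in A, include), 12 (in A, exclude), 13 (not in A, include), 14 (in A, exclude), 15 (in A, exclude), 16 (not in A, include), 17 (in A, exclude), 18 (not in A, include), 19 (in A, exclude)
A' = {1, 2, 11, 13, 16, 18}

{1, 2, 11, 13, 16, 18}


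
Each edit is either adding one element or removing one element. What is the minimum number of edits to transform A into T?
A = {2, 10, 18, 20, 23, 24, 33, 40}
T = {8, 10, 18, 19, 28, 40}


Set A = {2, 10, 18, 20, 23, 24, 33, 40}
Set T = {8, 10, 18, 19, 28, 40}
Elements to remove from A (in A, not in T): {2, 20, 23, 24, 33} → 5 removals
Elements to add to A (in T, not in A): {8, 19, 28} → 3 additions
Total edits = 5 + 3 = 8

8


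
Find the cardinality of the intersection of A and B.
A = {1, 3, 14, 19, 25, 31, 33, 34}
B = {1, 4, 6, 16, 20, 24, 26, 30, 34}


Set A = {1, 3, 14, 19, 25, 31, 33, 34}
Set B = {1, 4, 6, 16, 20, 24, 26, 30, 34}
A ∩ B = {1, 34}
|A ∩ B| = 2

2


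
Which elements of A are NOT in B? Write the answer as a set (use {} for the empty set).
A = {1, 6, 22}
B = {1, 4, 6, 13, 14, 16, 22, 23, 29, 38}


Set A = {1, 6, 22}
Set B = {1, 4, 6, 13, 14, 16, 22, 23, 29, 38}
Check each element of A against B:
1 ∈ B, 6 ∈ B, 22 ∈ B
Elements of A not in B: {}

{}


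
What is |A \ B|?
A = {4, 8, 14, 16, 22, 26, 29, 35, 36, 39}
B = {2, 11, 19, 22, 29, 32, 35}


Set A = {4, 8, 14, 16, 22, 26, 29, 35, 36, 39}
Set B = {2, 11, 19, 22, 29, 32, 35}
A \ B = {4, 8, 14, 16, 26, 36, 39}
|A \ B| = 7

7


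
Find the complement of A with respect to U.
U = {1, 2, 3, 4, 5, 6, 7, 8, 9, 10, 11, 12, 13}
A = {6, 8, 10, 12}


Universal set U = {1, 2, 3, 4, 5, 6, 7, 8, 9, 10, 11, 12, 13}
Set A = {6, 8, 10, 12}
A' = U \ A = elements in U but not in A
Checking each element of U:
1 (not in A, include), 2 (not in A, include), 3 (not in A, include), 4 (not in A, include), 5 (not in A, include), 6 (in A, exclude), 7 (not in A, include), 8 (in A, exclude), 9 (not in A, include), 10 (in A, exclude), 11 (not in A, include), 12 (in A, exclude), 13 (not in A, include)
A' = {1, 2, 3, 4, 5, 7, 9, 11, 13}

{1, 2, 3, 4, 5, 7, 9, 11, 13}


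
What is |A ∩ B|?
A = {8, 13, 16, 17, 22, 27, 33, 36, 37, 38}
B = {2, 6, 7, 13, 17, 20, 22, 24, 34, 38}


Set A = {8, 13, 16, 17, 22, 27, 33, 36, 37, 38}
Set B = {2, 6, 7, 13, 17, 20, 22, 24, 34, 38}
A ∩ B = {13, 17, 22, 38}
|A ∩ B| = 4

4


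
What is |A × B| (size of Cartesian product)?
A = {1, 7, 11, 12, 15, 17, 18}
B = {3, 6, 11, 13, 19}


Set A = {1, 7, 11, 12, 15, 17, 18} has 7 elements.
Set B = {3, 6, 11, 13, 19} has 5 elements.
|A × B| = |A| × |B| = 7 × 5 = 35

35


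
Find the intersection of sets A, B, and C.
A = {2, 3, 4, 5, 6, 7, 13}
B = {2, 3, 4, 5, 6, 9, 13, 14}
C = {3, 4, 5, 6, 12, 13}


Set A = {2, 3, 4, 5, 6, 7, 13}
Set B = {2, 3, 4, 5, 6, 9, 13, 14}
Set C = {3, 4, 5, 6, 12, 13}
First, A ∩ B = {2, 3, 4, 5, 6, 13}
Then, (A ∩ B) ∩ C = {3, 4, 5, 6, 13}

{3, 4, 5, 6, 13}


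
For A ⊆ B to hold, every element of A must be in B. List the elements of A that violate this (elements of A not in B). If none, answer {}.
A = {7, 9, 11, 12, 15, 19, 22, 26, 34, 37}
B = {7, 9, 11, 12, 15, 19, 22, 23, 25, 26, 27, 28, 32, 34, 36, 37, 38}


Set A = {7, 9, 11, 12, 15, 19, 22, 26, 34, 37}
Set B = {7, 9, 11, 12, 15, 19, 22, 23, 25, 26, 27, 28, 32, 34, 36, 37, 38}
Check each element of A against B:
7 ∈ B, 9 ∈ B, 11 ∈ B, 12 ∈ B, 15 ∈ B, 19 ∈ B, 22 ∈ B, 26 ∈ B, 34 ∈ B, 37 ∈ B
Elements of A not in B: {}

{}


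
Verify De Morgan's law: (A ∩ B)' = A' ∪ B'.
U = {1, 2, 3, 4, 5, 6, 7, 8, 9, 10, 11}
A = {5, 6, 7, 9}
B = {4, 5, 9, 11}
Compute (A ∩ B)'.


U = {1, 2, 3, 4, 5, 6, 7, 8, 9, 10, 11}
A = {5, 6, 7, 9}, B = {4, 5, 9, 11}
A ∩ B = {5, 9}
(A ∩ B)' = U \ (A ∩ B) = {1, 2, 3, 4, 6, 7, 8, 10, 11}
Verification via A' ∪ B': A' = {1, 2, 3, 4, 8, 10, 11}, B' = {1, 2, 3, 6, 7, 8, 10}
A' ∪ B' = {1, 2, 3, 4, 6, 7, 8, 10, 11} ✓

{1, 2, 3, 4, 6, 7, 8, 10, 11}


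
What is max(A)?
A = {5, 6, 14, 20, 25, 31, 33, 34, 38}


Set A = {5, 6, 14, 20, 25, 31, 33, 34, 38}
Elements in ascending order: 5, 6, 14, 20, 25, 31, 33, 34, 38
The largest element is 38.

38


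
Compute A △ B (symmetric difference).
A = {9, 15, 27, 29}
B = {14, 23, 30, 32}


Set A = {9, 15, 27, 29}
Set B = {14, 23, 30, 32}
A △ B = (A \ B) ∪ (B \ A)
Elements in A but not B: {9, 15, 27, 29}
Elements in B but not A: {14, 23, 30, 32}
A △ B = {9, 14, 15, 23, 27, 29, 30, 32}

{9, 14, 15, 23, 27, 29, 30, 32}


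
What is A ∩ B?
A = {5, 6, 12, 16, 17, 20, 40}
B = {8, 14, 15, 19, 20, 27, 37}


Set A = {5, 6, 12, 16, 17, 20, 40}
Set B = {8, 14, 15, 19, 20, 27, 37}
A ∩ B includes only elements in both sets.
Check each element of A against B:
5 ✗, 6 ✗, 12 ✗, 16 ✗, 17 ✗, 20 ✓, 40 ✗
A ∩ B = {20}

{20}


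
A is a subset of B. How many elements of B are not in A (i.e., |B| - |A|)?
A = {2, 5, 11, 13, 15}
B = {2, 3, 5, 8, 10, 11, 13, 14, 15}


Set A = {2, 5, 11, 13, 15}, |A| = 5
Set B = {2, 3, 5, 8, 10, 11, 13, 14, 15}, |B| = 9
Since A ⊆ B: B \ A = {3, 8, 10, 14}
|B| - |A| = 9 - 5 = 4

4


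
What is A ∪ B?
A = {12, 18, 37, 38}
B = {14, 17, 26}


Set A = {12, 18, 37, 38}
Set B = {14, 17, 26}
A ∪ B includes all elements in either set.
Elements from A: {12, 18, 37, 38}
Elements from B not already included: {14, 17, 26}
A ∪ B = {12, 14, 17, 18, 26, 37, 38}

{12, 14, 17, 18, 26, 37, 38}


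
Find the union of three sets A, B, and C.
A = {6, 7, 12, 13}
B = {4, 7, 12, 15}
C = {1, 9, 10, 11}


Set A = {6, 7, 12, 13}
Set B = {4, 7, 12, 15}
Set C = {1, 9, 10, 11}
First, A ∪ B = {4, 6, 7, 12, 13, 15}
Then, (A ∪ B) ∪ C = {1, 4, 6, 7, 9, 10, 11, 12, 13, 15}

{1, 4, 6, 7, 9, 10, 11, 12, 13, 15}


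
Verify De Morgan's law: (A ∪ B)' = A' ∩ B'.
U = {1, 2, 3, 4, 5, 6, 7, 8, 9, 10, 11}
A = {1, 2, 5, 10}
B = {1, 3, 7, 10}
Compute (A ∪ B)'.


U = {1, 2, 3, 4, 5, 6, 7, 8, 9, 10, 11}
A = {1, 2, 5, 10}, B = {1, 3, 7, 10}
A ∪ B = {1, 2, 3, 5, 7, 10}
(A ∪ B)' = U \ (A ∪ B) = {4, 6, 8, 9, 11}
Verification via A' ∩ B': A' = {3, 4, 6, 7, 8, 9, 11}, B' = {2, 4, 5, 6, 8, 9, 11}
A' ∩ B' = {4, 6, 8, 9, 11} ✓

{4, 6, 8, 9, 11}


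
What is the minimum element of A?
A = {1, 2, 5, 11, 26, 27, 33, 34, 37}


Set A = {1, 2, 5, 11, 26, 27, 33, 34, 37}
Elements in ascending order: 1, 2, 5, 11, 26, 27, 33, 34, 37
The smallest element is 1.

1


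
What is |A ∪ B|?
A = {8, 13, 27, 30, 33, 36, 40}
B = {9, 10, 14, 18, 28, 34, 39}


Set A = {8, 13, 27, 30, 33, 36, 40}, |A| = 7
Set B = {9, 10, 14, 18, 28, 34, 39}, |B| = 7
A ∩ B = {}, |A ∩ B| = 0
|A ∪ B| = |A| + |B| - |A ∩ B| = 7 + 7 - 0 = 14

14


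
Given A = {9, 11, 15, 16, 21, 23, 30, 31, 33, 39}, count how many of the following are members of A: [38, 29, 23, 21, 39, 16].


Set A = {9, 11, 15, 16, 21, 23, 30, 31, 33, 39}
Candidates: [38, 29, 23, 21, 39, 16]
Check each candidate:
38 ∉ A, 29 ∉ A, 23 ∈ A, 21 ∈ A, 39 ∈ A, 16 ∈ A
Count of candidates in A: 4

4


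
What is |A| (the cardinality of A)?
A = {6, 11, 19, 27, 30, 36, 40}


Set A = {6, 11, 19, 27, 30, 36, 40}
Listing elements: 6, 11, 19, 27, 30, 36, 40
Counting: 7 elements
|A| = 7

7


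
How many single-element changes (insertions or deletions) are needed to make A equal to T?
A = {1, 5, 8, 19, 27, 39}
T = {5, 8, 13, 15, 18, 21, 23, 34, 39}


Set A = {1, 5, 8, 19, 27, 39}
Set T = {5, 8, 13, 15, 18, 21, 23, 34, 39}
Elements to remove from A (in A, not in T): {1, 19, 27} → 3 removals
Elements to add to A (in T, not in A): {13, 15, 18, 21, 23, 34} → 6 additions
Total edits = 3 + 6 = 9

9


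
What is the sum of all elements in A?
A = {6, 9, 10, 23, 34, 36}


Set A = {6, 9, 10, 23, 34, 36}
Sum = 6 + 9 + 10 + 23 + 34 + 36 = 118

118


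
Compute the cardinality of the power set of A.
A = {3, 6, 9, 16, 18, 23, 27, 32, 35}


Set A = {3, 6, 9, 16, 18, 23, 27, 32, 35}
|A| = 9
The power set P(A) contains all subsets of A.
|P(A)| = 2^|A| = 2^9 = 512

512


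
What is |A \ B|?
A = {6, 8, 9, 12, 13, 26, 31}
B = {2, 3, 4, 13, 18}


Set A = {6, 8, 9, 12, 13, 26, 31}
Set B = {2, 3, 4, 13, 18}
A \ B = {6, 8, 9, 12, 26, 31}
|A \ B| = 6

6


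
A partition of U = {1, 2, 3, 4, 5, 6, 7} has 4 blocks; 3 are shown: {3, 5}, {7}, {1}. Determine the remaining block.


U = {1, 2, 3, 4, 5, 6, 7}
Shown blocks: {3, 5}, {7}, {1}
A partition's blocks are pairwise disjoint and cover U, so the missing block = U \ (union of shown blocks).
Union of shown blocks: {1, 3, 5, 7}
Missing block = U \ (union) = {2, 4, 6}

{2, 4, 6}


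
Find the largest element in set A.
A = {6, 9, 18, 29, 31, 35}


Set A = {6, 9, 18, 29, 31, 35}
Elements in ascending order: 6, 9, 18, 29, 31, 35
The largest element is 35.

35


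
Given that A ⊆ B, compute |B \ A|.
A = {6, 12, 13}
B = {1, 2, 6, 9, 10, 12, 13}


Set A = {6, 12, 13}, |A| = 3
Set B = {1, 2, 6, 9, 10, 12, 13}, |B| = 7
Since A ⊆ B: B \ A = {1, 2, 9, 10}
|B| - |A| = 7 - 3 = 4

4


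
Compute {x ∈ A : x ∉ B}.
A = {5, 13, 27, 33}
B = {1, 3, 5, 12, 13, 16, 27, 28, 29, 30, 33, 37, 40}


Set A = {5, 13, 27, 33}
Set B = {1, 3, 5, 12, 13, 16, 27, 28, 29, 30, 33, 37, 40}
Check each element of A against B:
5 ∈ B, 13 ∈ B, 27 ∈ B, 33 ∈ B
Elements of A not in B: {}

{}


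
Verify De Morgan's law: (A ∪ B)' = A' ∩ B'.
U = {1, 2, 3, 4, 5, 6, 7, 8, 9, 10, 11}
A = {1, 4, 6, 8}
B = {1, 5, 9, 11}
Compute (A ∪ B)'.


U = {1, 2, 3, 4, 5, 6, 7, 8, 9, 10, 11}
A = {1, 4, 6, 8}, B = {1, 5, 9, 11}
A ∪ B = {1, 4, 5, 6, 8, 9, 11}
(A ∪ B)' = U \ (A ∪ B) = {2, 3, 7, 10}
Verification via A' ∩ B': A' = {2, 3, 5, 7, 9, 10, 11}, B' = {2, 3, 4, 6, 7, 8, 10}
A' ∩ B' = {2, 3, 7, 10} ✓

{2, 3, 7, 10}


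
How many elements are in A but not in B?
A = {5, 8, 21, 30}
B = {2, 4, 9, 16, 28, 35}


Set A = {5, 8, 21, 30}
Set B = {2, 4, 9, 16, 28, 35}
A \ B = {5, 8, 21, 30}
|A \ B| = 4

4


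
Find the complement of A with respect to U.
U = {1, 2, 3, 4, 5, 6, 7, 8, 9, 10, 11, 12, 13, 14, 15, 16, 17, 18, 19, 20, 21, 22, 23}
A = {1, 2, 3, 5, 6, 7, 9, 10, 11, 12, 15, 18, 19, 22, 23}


Universal set U = {1, 2, 3, 4, 5, 6, 7, 8, 9, 10, 11, 12, 13, 14, 15, 16, 17, 18, 19, 20, 21, 22, 23}
Set A = {1, 2, 3, 5, 6, 7, 9, 10, 11, 12, 15, 18, 19, 22, 23}
A' = U \ A = elements in U but not in A
Checking each element of U:
1 (in A, exclude), 2 (in A, exclude), 3 (in A, exclude), 4 (not in A, include), 5 (in A, exclude), 6 (in A, exclude), 7 (in A, exclude), 8 (not in A, include), 9 (in A, exclude), 10 (in A, exclude), 11 (in A, exclude), 12 (in A, exclude), 13 (not in A, include), 14 (not in A, include), 15 (in A, exclude), 16 (not in A, include), 17 (not in A, include), 18 (in A, exclude), 19 (in A, exclude), 20 (not in A, include), 21 (not in A, include), 22 (in A, exclude), 23 (in A, exclude)
A' = {4, 8, 13, 14, 16, 17, 20, 21}

{4, 8, 13, 14, 16, 17, 20, 21}


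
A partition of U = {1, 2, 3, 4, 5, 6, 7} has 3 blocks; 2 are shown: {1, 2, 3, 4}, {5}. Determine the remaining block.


U = {1, 2, 3, 4, 5, 6, 7}
Shown blocks: {1, 2, 3, 4}, {5}
A partition's blocks are pairwise disjoint and cover U, so the missing block = U \ (union of shown blocks).
Union of shown blocks: {1, 2, 3, 4, 5}
Missing block = U \ (union) = {6, 7}

{6, 7}


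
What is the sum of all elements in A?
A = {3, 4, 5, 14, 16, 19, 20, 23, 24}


Set A = {3, 4, 5, 14, 16, 19, 20, 23, 24}
Sum = 3 + 4 + 5 + 14 + 16 + 19 + 20 + 23 + 24 = 128

128


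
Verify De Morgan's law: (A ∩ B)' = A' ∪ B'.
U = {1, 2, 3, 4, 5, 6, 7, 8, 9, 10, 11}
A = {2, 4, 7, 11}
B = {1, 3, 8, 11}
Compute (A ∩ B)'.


U = {1, 2, 3, 4, 5, 6, 7, 8, 9, 10, 11}
A = {2, 4, 7, 11}, B = {1, 3, 8, 11}
A ∩ B = {11}
(A ∩ B)' = U \ (A ∩ B) = {1, 2, 3, 4, 5, 6, 7, 8, 9, 10}
Verification via A' ∪ B': A' = {1, 3, 5, 6, 8, 9, 10}, B' = {2, 4, 5, 6, 7, 9, 10}
A' ∪ B' = {1, 2, 3, 4, 5, 6, 7, 8, 9, 10} ✓

{1, 2, 3, 4, 5, 6, 7, 8, 9, 10}


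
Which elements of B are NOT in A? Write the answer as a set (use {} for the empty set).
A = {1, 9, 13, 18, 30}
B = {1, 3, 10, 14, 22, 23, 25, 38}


Set A = {1, 9, 13, 18, 30}
Set B = {1, 3, 10, 14, 22, 23, 25, 38}
Check each element of B against A:
1 ∈ A, 3 ∉ A (include), 10 ∉ A (include), 14 ∉ A (include), 22 ∉ A (include), 23 ∉ A (include), 25 ∉ A (include), 38 ∉ A (include)
Elements of B not in A: {3, 10, 14, 22, 23, 25, 38}

{3, 10, 14, 22, 23, 25, 38}


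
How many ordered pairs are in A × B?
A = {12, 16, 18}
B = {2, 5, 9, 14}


Set A = {12, 16, 18} has 3 elements.
Set B = {2, 5, 9, 14} has 4 elements.
|A × B| = |A| × |B| = 3 × 4 = 12

12


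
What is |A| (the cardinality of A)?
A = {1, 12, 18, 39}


Set A = {1, 12, 18, 39}
Listing elements: 1, 12, 18, 39
Counting: 4 elements
|A| = 4

4


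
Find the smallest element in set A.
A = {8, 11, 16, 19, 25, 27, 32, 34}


Set A = {8, 11, 16, 19, 25, 27, 32, 34}
Elements in ascending order: 8, 11, 16, 19, 25, 27, 32, 34
The smallest element is 8.

8


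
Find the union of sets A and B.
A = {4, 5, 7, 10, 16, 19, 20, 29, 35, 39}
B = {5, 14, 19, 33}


Set A = {4, 5, 7, 10, 16, 19, 20, 29, 35, 39}
Set B = {5, 14, 19, 33}
A ∪ B includes all elements in either set.
Elements from A: {4, 5, 7, 10, 16, 19, 20, 29, 35, 39}
Elements from B not already included: {14, 33}
A ∪ B = {4, 5, 7, 10, 14, 16, 19, 20, 29, 33, 35, 39}

{4, 5, 7, 10, 14, 16, 19, 20, 29, 33, 35, 39}


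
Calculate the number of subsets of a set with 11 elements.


The set has 11 elements.
The power set contains all possible subsets.
|P(A)| = 2^|A| = 2^11 = 2048

2048


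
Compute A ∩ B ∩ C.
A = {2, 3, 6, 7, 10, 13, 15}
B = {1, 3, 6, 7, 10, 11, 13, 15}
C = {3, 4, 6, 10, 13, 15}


Set A = {2, 3, 6, 7, 10, 13, 15}
Set B = {1, 3, 6, 7, 10, 11, 13, 15}
Set C = {3, 4, 6, 10, 13, 15}
First, A ∩ B = {3, 6, 7, 10, 13, 15}
Then, (A ∩ B) ∩ C = {3, 6, 10, 13, 15}

{3, 6, 10, 13, 15}


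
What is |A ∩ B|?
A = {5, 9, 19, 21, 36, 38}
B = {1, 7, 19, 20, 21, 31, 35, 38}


Set A = {5, 9, 19, 21, 36, 38}
Set B = {1, 7, 19, 20, 21, 31, 35, 38}
A ∩ B = {19, 21, 38}
|A ∩ B| = 3

3


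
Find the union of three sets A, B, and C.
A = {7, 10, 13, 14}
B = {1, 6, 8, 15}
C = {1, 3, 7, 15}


Set A = {7, 10, 13, 14}
Set B = {1, 6, 8, 15}
Set C = {1, 3, 7, 15}
First, A ∪ B = {1, 6, 7, 8, 10, 13, 14, 15}
Then, (A ∪ B) ∪ C = {1, 3, 6, 7, 8, 10, 13, 14, 15}

{1, 3, 6, 7, 8, 10, 13, 14, 15}


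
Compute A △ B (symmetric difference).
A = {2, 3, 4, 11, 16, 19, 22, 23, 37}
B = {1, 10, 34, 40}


Set A = {2, 3, 4, 11, 16, 19, 22, 23, 37}
Set B = {1, 10, 34, 40}
A △ B = (A \ B) ∪ (B \ A)
Elements in A but not B: {2, 3, 4, 11, 16, 19, 22, 23, 37}
Elements in B but not A: {1, 10, 34, 40}
A △ B = {1, 2, 3, 4, 10, 11, 16, 19, 22, 23, 34, 37, 40}

{1, 2, 3, 4, 10, 11, 16, 19, 22, 23, 34, 37, 40}


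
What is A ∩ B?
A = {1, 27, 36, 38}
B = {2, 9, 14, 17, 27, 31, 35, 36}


Set A = {1, 27, 36, 38}
Set B = {2, 9, 14, 17, 27, 31, 35, 36}
A ∩ B includes only elements in both sets.
Check each element of A against B:
1 ✗, 27 ✓, 36 ✓, 38 ✗
A ∩ B = {27, 36}

{27, 36}


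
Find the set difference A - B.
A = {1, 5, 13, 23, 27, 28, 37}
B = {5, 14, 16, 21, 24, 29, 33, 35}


Set A = {1, 5, 13, 23, 27, 28, 37}
Set B = {5, 14, 16, 21, 24, 29, 33, 35}
A \ B includes elements in A that are not in B.
Check each element of A:
1 (not in B, keep), 5 (in B, remove), 13 (not in B, keep), 23 (not in B, keep), 27 (not in B, keep), 28 (not in B, keep), 37 (not in B, keep)
A \ B = {1, 13, 23, 27, 28, 37}

{1, 13, 23, 27, 28, 37}


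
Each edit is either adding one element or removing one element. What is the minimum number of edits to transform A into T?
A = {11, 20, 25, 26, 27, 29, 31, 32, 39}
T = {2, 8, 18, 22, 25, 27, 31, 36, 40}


Set A = {11, 20, 25, 26, 27, 29, 31, 32, 39}
Set T = {2, 8, 18, 22, 25, 27, 31, 36, 40}
Elements to remove from A (in A, not in T): {11, 20, 26, 29, 32, 39} → 6 removals
Elements to add to A (in T, not in A): {2, 8, 18, 22, 36, 40} → 6 additions
Total edits = 6 + 6 = 12

12


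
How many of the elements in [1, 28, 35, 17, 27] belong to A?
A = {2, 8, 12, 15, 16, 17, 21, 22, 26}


Set A = {2, 8, 12, 15, 16, 17, 21, 22, 26}
Candidates: [1, 28, 35, 17, 27]
Check each candidate:
1 ∉ A, 28 ∉ A, 35 ∉ A, 17 ∈ A, 27 ∉ A
Count of candidates in A: 1

1


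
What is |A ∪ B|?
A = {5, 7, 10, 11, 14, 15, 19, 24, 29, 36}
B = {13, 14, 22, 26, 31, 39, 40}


Set A = {5, 7, 10, 11, 14, 15, 19, 24, 29, 36}, |A| = 10
Set B = {13, 14, 22, 26, 31, 39, 40}, |B| = 7
A ∩ B = {14}, |A ∩ B| = 1
|A ∪ B| = |A| + |B| - |A ∩ B| = 10 + 7 - 1 = 16

16


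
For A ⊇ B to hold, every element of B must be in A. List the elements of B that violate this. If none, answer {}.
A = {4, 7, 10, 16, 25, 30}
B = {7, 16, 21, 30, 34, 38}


Set A = {4, 7, 10, 16, 25, 30}
Set B = {7, 16, 21, 30, 34, 38}
Check each element of B against A:
7 ∈ A, 16 ∈ A, 21 ∉ A (include), 30 ∈ A, 34 ∉ A (include), 38 ∉ A (include)
Elements of B not in A: {21, 34, 38}

{21, 34, 38}


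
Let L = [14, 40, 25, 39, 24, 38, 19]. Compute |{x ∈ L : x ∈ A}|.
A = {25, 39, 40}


Set A = {25, 39, 40}
Candidates: [14, 40, 25, 39, 24, 38, 19]
Check each candidate:
14 ∉ A, 40 ∈ A, 25 ∈ A, 39 ∈ A, 24 ∉ A, 38 ∉ A, 19 ∉ A
Count of candidates in A: 3

3


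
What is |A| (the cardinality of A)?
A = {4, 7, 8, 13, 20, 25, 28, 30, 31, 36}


Set A = {4, 7, 8, 13, 20, 25, 28, 30, 31, 36}
Listing elements: 4, 7, 8, 13, 20, 25, 28, 30, 31, 36
Counting: 10 elements
|A| = 10

10


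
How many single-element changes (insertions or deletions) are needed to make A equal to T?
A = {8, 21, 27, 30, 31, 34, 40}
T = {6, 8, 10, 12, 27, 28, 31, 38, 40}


Set A = {8, 21, 27, 30, 31, 34, 40}
Set T = {6, 8, 10, 12, 27, 28, 31, 38, 40}
Elements to remove from A (in A, not in T): {21, 30, 34} → 3 removals
Elements to add to A (in T, not in A): {6, 10, 12, 28, 38} → 5 additions
Total edits = 3 + 5 = 8

8


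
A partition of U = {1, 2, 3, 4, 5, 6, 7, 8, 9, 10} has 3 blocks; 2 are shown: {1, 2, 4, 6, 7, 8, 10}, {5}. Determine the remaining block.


U = {1, 2, 3, 4, 5, 6, 7, 8, 9, 10}
Shown blocks: {1, 2, 4, 6, 7, 8, 10}, {5}
A partition's blocks are pairwise disjoint and cover U, so the missing block = U \ (union of shown blocks).
Union of shown blocks: {1, 2, 4, 5, 6, 7, 8, 10}
Missing block = U \ (union) = {3, 9}

{3, 9}


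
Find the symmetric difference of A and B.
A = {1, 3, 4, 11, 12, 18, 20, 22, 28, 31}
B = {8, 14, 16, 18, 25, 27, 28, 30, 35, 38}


Set A = {1, 3, 4, 11, 12, 18, 20, 22, 28, 31}
Set B = {8, 14, 16, 18, 25, 27, 28, 30, 35, 38}
A △ B = (A \ B) ∪ (B \ A)
Elements in A but not B: {1, 3, 4, 11, 12, 20, 22, 31}
Elements in B but not A: {8, 14, 16, 25, 27, 30, 35, 38}
A △ B = {1, 3, 4, 8, 11, 12, 14, 16, 20, 22, 25, 27, 30, 31, 35, 38}

{1, 3, 4, 8, 11, 12, 14, 16, 20, 22, 25, 27, 30, 31, 35, 38}


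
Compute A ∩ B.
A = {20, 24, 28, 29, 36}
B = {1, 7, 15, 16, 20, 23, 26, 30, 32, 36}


Set A = {20, 24, 28, 29, 36}
Set B = {1, 7, 15, 16, 20, 23, 26, 30, 32, 36}
A ∩ B includes only elements in both sets.
Check each element of A against B:
20 ✓, 24 ✗, 28 ✗, 29 ✗, 36 ✓
A ∩ B = {20, 36}

{20, 36}


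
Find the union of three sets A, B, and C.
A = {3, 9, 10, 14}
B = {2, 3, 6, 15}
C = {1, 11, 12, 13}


Set A = {3, 9, 10, 14}
Set B = {2, 3, 6, 15}
Set C = {1, 11, 12, 13}
First, A ∪ B = {2, 3, 6, 9, 10, 14, 15}
Then, (A ∪ B) ∪ C = {1, 2, 3, 6, 9, 10, 11, 12, 13, 14, 15}

{1, 2, 3, 6, 9, 10, 11, 12, 13, 14, 15}


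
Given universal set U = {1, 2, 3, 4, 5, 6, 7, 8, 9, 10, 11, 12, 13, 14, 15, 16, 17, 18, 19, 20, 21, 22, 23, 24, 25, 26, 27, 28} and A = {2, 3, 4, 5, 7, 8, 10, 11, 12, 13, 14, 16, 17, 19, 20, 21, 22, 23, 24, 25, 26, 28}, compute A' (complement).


Universal set U = {1, 2, 3, 4, 5, 6, 7, 8, 9, 10, 11, 12, 13, 14, 15, 16, 17, 18, 19, 20, 21, 22, 23, 24, 25, 26, 27, 28}
Set A = {2, 3, 4, 5, 7, 8, 10, 11, 12, 13, 14, 16, 17, 19, 20, 21, 22, 23, 24, 25, 26, 28}
A' = U \ A = elements in U but not in A
Checking each element of U:
1 (not in A, include), 2 (in A, exclude), 3 (in A, exclude), 4 (in A, exclude), 5 (in A, exclude), 6 (not in A, include), 7 (in A, exclude), 8 (in A, exclude), 9 (not in A, include), 10 (in A, exclude), 11 (in A, exclude), 12 (in A, exclude), 13 (in A, exclude), 14 (in A, exclude), 15 (not in A, include), 16 (in A, exclude), 17 (in A, exclude), 18 (not in A, include), 19 (in A, exclude), 20 (in A, exclude), 21 (in A, exclude), 22 (in A, exclude), 23 (in A, exclude), 24 (in A, exclude), 25 (in A, exclude), 26 (in A, exclude), 27 (not in A, include), 28 (in A, exclude)
A' = {1, 6, 9, 15, 18, 27}

{1, 6, 9, 15, 18, 27}


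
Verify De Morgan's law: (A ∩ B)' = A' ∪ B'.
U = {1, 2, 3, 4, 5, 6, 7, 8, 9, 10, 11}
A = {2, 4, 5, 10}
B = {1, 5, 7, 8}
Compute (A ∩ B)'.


U = {1, 2, 3, 4, 5, 6, 7, 8, 9, 10, 11}
A = {2, 4, 5, 10}, B = {1, 5, 7, 8}
A ∩ B = {5}
(A ∩ B)' = U \ (A ∩ B) = {1, 2, 3, 4, 6, 7, 8, 9, 10, 11}
Verification via A' ∪ B': A' = {1, 3, 6, 7, 8, 9, 11}, B' = {2, 3, 4, 6, 9, 10, 11}
A' ∪ B' = {1, 2, 3, 4, 6, 7, 8, 9, 10, 11} ✓

{1, 2, 3, 4, 6, 7, 8, 9, 10, 11}


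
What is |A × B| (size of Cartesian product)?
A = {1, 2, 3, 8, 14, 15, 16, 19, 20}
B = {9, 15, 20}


Set A = {1, 2, 3, 8, 14, 15, 16, 19, 20} has 9 elements.
Set B = {9, 15, 20} has 3 elements.
|A × B| = |A| × |B| = 9 × 3 = 27

27


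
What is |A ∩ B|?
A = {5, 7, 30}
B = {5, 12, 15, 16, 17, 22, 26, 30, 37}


Set A = {5, 7, 30}
Set B = {5, 12, 15, 16, 17, 22, 26, 30, 37}
A ∩ B = {5, 30}
|A ∩ B| = 2

2


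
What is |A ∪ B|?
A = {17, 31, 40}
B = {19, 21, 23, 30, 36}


Set A = {17, 31, 40}, |A| = 3
Set B = {19, 21, 23, 30, 36}, |B| = 5
A ∩ B = {}, |A ∩ B| = 0
|A ∪ B| = |A| + |B| - |A ∩ B| = 3 + 5 - 0 = 8

8


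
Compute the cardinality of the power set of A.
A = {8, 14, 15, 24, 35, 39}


Set A = {8, 14, 15, 24, 35, 39}
|A| = 6
The power set P(A) contains all subsets of A.
|P(A)| = 2^|A| = 2^6 = 64

64


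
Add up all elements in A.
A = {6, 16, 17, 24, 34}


Set A = {6, 16, 17, 24, 34}
Sum = 6 + 16 + 17 + 24 + 34 = 97

97


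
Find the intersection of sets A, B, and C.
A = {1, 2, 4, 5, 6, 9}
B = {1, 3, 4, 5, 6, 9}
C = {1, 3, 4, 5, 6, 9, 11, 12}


Set A = {1, 2, 4, 5, 6, 9}
Set B = {1, 3, 4, 5, 6, 9}
Set C = {1, 3, 4, 5, 6, 9, 11, 12}
First, A ∩ B = {1, 4, 5, 6, 9}
Then, (A ∩ B) ∩ C = {1, 4, 5, 6, 9}

{1, 4, 5, 6, 9}


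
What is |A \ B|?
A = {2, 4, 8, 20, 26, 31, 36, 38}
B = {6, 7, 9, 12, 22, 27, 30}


Set A = {2, 4, 8, 20, 26, 31, 36, 38}
Set B = {6, 7, 9, 12, 22, 27, 30}
A \ B = {2, 4, 8, 20, 26, 31, 36, 38}
|A \ B| = 8

8


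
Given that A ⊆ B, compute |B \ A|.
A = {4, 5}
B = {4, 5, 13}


Set A = {4, 5}, |A| = 2
Set B = {4, 5, 13}, |B| = 3
Since A ⊆ B: B \ A = {13}
|B| - |A| = 3 - 2 = 1

1


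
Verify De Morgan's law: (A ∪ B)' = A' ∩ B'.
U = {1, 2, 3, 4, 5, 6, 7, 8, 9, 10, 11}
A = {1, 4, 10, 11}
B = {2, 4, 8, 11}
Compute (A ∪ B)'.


U = {1, 2, 3, 4, 5, 6, 7, 8, 9, 10, 11}
A = {1, 4, 10, 11}, B = {2, 4, 8, 11}
A ∪ B = {1, 2, 4, 8, 10, 11}
(A ∪ B)' = U \ (A ∪ B) = {3, 5, 6, 7, 9}
Verification via A' ∩ B': A' = {2, 3, 5, 6, 7, 8, 9}, B' = {1, 3, 5, 6, 7, 9, 10}
A' ∩ B' = {3, 5, 6, 7, 9} ✓

{3, 5, 6, 7, 9}


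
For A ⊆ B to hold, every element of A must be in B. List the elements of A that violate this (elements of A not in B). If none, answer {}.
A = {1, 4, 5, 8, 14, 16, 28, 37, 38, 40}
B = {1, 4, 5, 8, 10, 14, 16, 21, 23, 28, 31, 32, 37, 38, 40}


Set A = {1, 4, 5, 8, 14, 16, 28, 37, 38, 40}
Set B = {1, 4, 5, 8, 10, 14, 16, 21, 23, 28, 31, 32, 37, 38, 40}
Check each element of A against B:
1 ∈ B, 4 ∈ B, 5 ∈ B, 8 ∈ B, 14 ∈ B, 16 ∈ B, 28 ∈ B, 37 ∈ B, 38 ∈ B, 40 ∈ B
Elements of A not in B: {}

{}


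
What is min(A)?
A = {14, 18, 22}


Set A = {14, 18, 22}
Elements in ascending order: 14, 18, 22
The smallest element is 14.

14


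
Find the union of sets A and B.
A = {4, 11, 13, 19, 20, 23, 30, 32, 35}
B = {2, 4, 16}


Set A = {4, 11, 13, 19, 20, 23, 30, 32, 35}
Set B = {2, 4, 16}
A ∪ B includes all elements in either set.
Elements from A: {4, 11, 13, 19, 20, 23, 30, 32, 35}
Elements from B not already included: {2, 16}
A ∪ B = {2, 4, 11, 13, 16, 19, 20, 23, 30, 32, 35}

{2, 4, 11, 13, 16, 19, 20, 23, 30, 32, 35}


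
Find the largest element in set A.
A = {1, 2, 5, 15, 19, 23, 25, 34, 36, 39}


Set A = {1, 2, 5, 15, 19, 23, 25, 34, 36, 39}
Elements in ascending order: 1, 2, 5, 15, 19, 23, 25, 34, 36, 39
The largest element is 39.

39


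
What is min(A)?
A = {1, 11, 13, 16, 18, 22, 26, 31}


Set A = {1, 11, 13, 16, 18, 22, 26, 31}
Elements in ascending order: 1, 11, 13, 16, 18, 22, 26, 31
The smallest element is 1.

1


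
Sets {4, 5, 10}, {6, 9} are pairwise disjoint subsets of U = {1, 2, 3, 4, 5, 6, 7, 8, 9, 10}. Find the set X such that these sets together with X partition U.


U = {1, 2, 3, 4, 5, 6, 7, 8, 9, 10}
Shown blocks: {4, 5, 10}, {6, 9}
A partition's blocks are pairwise disjoint and cover U, so the missing block = U \ (union of shown blocks).
Union of shown blocks: {4, 5, 6, 9, 10}
Missing block = U \ (union) = {1, 2, 3, 7, 8}

{1, 2, 3, 7, 8}


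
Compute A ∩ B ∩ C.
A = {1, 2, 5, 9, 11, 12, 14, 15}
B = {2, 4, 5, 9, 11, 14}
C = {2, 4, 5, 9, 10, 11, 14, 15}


Set A = {1, 2, 5, 9, 11, 12, 14, 15}
Set B = {2, 4, 5, 9, 11, 14}
Set C = {2, 4, 5, 9, 10, 11, 14, 15}
First, A ∩ B = {2, 5, 9, 11, 14}
Then, (A ∩ B) ∩ C = {2, 5, 9, 11, 14}

{2, 5, 9, 11, 14}


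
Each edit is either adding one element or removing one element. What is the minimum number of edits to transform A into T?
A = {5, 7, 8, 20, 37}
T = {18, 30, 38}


Set A = {5, 7, 8, 20, 37}
Set T = {18, 30, 38}
Elements to remove from A (in A, not in T): {5, 7, 8, 20, 37} → 5 removals
Elements to add to A (in T, not in A): {18, 30, 38} → 3 additions
Total edits = 5 + 3 = 8

8


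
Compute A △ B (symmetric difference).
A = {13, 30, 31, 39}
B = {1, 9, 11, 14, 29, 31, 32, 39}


Set A = {13, 30, 31, 39}
Set B = {1, 9, 11, 14, 29, 31, 32, 39}
A △ B = (A \ B) ∪ (B \ A)
Elements in A but not B: {13, 30}
Elements in B but not A: {1, 9, 11, 14, 29, 32}
A △ B = {1, 9, 11, 13, 14, 29, 30, 32}

{1, 9, 11, 13, 14, 29, 30, 32}


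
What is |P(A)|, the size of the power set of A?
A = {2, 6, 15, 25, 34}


Set A = {2, 6, 15, 25, 34}
|A| = 5
The power set P(A) contains all subsets of A.
|P(A)| = 2^|A| = 2^5 = 32

32


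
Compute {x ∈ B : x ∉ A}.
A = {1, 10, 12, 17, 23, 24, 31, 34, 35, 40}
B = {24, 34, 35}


Set A = {1, 10, 12, 17, 23, 24, 31, 34, 35, 40}
Set B = {24, 34, 35}
Check each element of B against A:
24 ∈ A, 34 ∈ A, 35 ∈ A
Elements of B not in A: {}

{}


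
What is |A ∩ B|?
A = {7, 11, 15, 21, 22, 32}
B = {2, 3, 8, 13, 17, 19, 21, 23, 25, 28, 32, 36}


Set A = {7, 11, 15, 21, 22, 32}
Set B = {2, 3, 8, 13, 17, 19, 21, 23, 25, 28, 32, 36}
A ∩ B = {21, 32}
|A ∩ B| = 2

2


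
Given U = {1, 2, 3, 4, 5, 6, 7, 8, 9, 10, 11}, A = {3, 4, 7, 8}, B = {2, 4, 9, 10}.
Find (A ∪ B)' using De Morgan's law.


U = {1, 2, 3, 4, 5, 6, 7, 8, 9, 10, 11}
A = {3, 4, 7, 8}, B = {2, 4, 9, 10}
A ∪ B = {2, 3, 4, 7, 8, 9, 10}
(A ∪ B)' = U \ (A ∪ B) = {1, 5, 6, 11}
Verification via A' ∩ B': A' = {1, 2, 5, 6, 9, 10, 11}, B' = {1, 3, 5, 6, 7, 8, 11}
A' ∩ B' = {1, 5, 6, 11} ✓

{1, 5, 6, 11}


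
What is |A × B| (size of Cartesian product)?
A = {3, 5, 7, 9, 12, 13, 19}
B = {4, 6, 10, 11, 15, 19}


Set A = {3, 5, 7, 9, 12, 13, 19} has 7 elements.
Set B = {4, 6, 10, 11, 15, 19} has 6 elements.
|A × B| = |A| × |B| = 7 × 6 = 42

42


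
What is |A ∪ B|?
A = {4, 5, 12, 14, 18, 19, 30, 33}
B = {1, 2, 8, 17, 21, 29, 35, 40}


Set A = {4, 5, 12, 14, 18, 19, 30, 33}, |A| = 8
Set B = {1, 2, 8, 17, 21, 29, 35, 40}, |B| = 8
A ∩ B = {}, |A ∩ B| = 0
|A ∪ B| = |A| + |B| - |A ∩ B| = 8 + 8 - 0 = 16

16


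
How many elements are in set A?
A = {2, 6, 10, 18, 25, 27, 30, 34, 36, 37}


Set A = {2, 6, 10, 18, 25, 27, 30, 34, 36, 37}
Listing elements: 2, 6, 10, 18, 25, 27, 30, 34, 36, 37
Counting: 10 elements
|A| = 10

10


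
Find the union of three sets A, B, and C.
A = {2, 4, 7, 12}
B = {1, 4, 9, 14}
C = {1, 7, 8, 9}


Set A = {2, 4, 7, 12}
Set B = {1, 4, 9, 14}
Set C = {1, 7, 8, 9}
First, A ∪ B = {1, 2, 4, 7, 9, 12, 14}
Then, (A ∪ B) ∪ C = {1, 2, 4, 7, 8, 9, 12, 14}

{1, 2, 4, 7, 8, 9, 12, 14}


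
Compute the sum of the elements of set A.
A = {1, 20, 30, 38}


Set A = {1, 20, 30, 38}
Sum = 1 + 20 + 30 + 38 = 89

89


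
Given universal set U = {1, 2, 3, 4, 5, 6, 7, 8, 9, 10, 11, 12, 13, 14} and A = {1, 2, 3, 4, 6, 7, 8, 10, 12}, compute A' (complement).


Universal set U = {1, 2, 3, 4, 5, 6, 7, 8, 9, 10, 11, 12, 13, 14}
Set A = {1, 2, 3, 4, 6, 7, 8, 10, 12}
A' = U \ A = elements in U but not in A
Checking each element of U:
1 (in A, exclude), 2 (in A, exclude), 3 (in A, exclude), 4 (in A, exclude), 5 (not in A, include), 6 (in A, exclude), 7 (in A, exclude), 8 (in A, exclude), 9 (not in A, include), 10 (in A, exclude), 11 (not in A, include), 12 (in A, exclude), 13 (not in A, include), 14 (not in A, include)
A' = {5, 9, 11, 13, 14}

{5, 9, 11, 13, 14}


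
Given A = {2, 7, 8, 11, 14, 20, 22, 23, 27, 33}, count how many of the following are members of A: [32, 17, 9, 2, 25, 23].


Set A = {2, 7, 8, 11, 14, 20, 22, 23, 27, 33}
Candidates: [32, 17, 9, 2, 25, 23]
Check each candidate:
32 ∉ A, 17 ∉ A, 9 ∉ A, 2 ∈ A, 25 ∉ A, 23 ∈ A
Count of candidates in A: 2

2


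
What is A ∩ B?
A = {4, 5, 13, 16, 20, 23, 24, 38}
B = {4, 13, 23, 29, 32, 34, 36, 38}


Set A = {4, 5, 13, 16, 20, 23, 24, 38}
Set B = {4, 13, 23, 29, 32, 34, 36, 38}
A ∩ B includes only elements in both sets.
Check each element of A against B:
4 ✓, 5 ✗, 13 ✓, 16 ✗, 20 ✗, 23 ✓, 24 ✗, 38 ✓
A ∩ B = {4, 13, 23, 38}

{4, 13, 23, 38}


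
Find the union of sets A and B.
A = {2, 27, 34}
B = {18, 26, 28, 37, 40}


Set A = {2, 27, 34}
Set B = {18, 26, 28, 37, 40}
A ∪ B includes all elements in either set.
Elements from A: {2, 27, 34}
Elements from B not already included: {18, 26, 28, 37, 40}
A ∪ B = {2, 18, 26, 27, 28, 34, 37, 40}

{2, 18, 26, 27, 28, 34, 37, 40}


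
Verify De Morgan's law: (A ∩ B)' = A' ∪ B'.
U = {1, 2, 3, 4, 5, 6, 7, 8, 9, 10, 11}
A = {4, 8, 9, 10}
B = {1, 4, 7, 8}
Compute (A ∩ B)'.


U = {1, 2, 3, 4, 5, 6, 7, 8, 9, 10, 11}
A = {4, 8, 9, 10}, B = {1, 4, 7, 8}
A ∩ B = {4, 8}
(A ∩ B)' = U \ (A ∩ B) = {1, 2, 3, 5, 6, 7, 9, 10, 11}
Verification via A' ∪ B': A' = {1, 2, 3, 5, 6, 7, 11}, B' = {2, 3, 5, 6, 9, 10, 11}
A' ∪ B' = {1, 2, 3, 5, 6, 7, 9, 10, 11} ✓

{1, 2, 3, 5, 6, 7, 9, 10, 11}


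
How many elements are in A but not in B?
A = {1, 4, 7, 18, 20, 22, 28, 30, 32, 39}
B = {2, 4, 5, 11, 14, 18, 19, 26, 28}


Set A = {1, 4, 7, 18, 20, 22, 28, 30, 32, 39}
Set B = {2, 4, 5, 11, 14, 18, 19, 26, 28}
A \ B = {1, 7, 20, 22, 30, 32, 39}
|A \ B| = 7

7


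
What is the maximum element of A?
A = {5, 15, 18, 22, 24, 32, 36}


Set A = {5, 15, 18, 22, 24, 32, 36}
Elements in ascending order: 5, 15, 18, 22, 24, 32, 36
The largest element is 36.

36


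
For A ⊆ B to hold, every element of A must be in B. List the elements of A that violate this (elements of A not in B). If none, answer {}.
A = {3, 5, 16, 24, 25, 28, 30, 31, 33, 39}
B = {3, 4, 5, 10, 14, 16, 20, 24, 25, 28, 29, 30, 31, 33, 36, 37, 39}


Set A = {3, 5, 16, 24, 25, 28, 30, 31, 33, 39}
Set B = {3, 4, 5, 10, 14, 16, 20, 24, 25, 28, 29, 30, 31, 33, 36, 37, 39}
Check each element of A against B:
3 ∈ B, 5 ∈ B, 16 ∈ B, 24 ∈ B, 25 ∈ B, 28 ∈ B, 30 ∈ B, 31 ∈ B, 33 ∈ B, 39 ∈ B
Elements of A not in B: {}

{}


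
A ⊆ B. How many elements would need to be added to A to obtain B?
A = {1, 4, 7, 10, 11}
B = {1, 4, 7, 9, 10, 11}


Set A = {1, 4, 7, 10, 11}, |A| = 5
Set B = {1, 4, 7, 9, 10, 11}, |B| = 6
Since A ⊆ B: B \ A = {9}
|B| - |A| = 6 - 5 = 1

1


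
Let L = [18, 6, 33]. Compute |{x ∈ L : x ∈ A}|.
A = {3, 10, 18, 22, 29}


Set A = {3, 10, 18, 22, 29}
Candidates: [18, 6, 33]
Check each candidate:
18 ∈ A, 6 ∉ A, 33 ∉ A
Count of candidates in A: 1

1


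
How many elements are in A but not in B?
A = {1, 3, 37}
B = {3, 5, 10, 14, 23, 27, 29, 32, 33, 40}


Set A = {1, 3, 37}
Set B = {3, 5, 10, 14, 23, 27, 29, 32, 33, 40}
A \ B = {1, 37}
|A \ B| = 2

2


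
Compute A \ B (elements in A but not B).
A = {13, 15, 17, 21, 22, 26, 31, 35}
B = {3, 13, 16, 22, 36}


Set A = {13, 15, 17, 21, 22, 26, 31, 35}
Set B = {3, 13, 16, 22, 36}
A \ B includes elements in A that are not in B.
Check each element of A:
13 (in B, remove), 15 (not in B, keep), 17 (not in B, keep), 21 (not in B, keep), 22 (in B, remove), 26 (not in B, keep), 31 (not in B, keep), 35 (not in B, keep)
A \ B = {15, 17, 21, 26, 31, 35}

{15, 17, 21, 26, 31, 35}


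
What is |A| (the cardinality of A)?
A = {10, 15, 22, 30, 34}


Set A = {10, 15, 22, 30, 34}
Listing elements: 10, 15, 22, 30, 34
Counting: 5 elements
|A| = 5

5


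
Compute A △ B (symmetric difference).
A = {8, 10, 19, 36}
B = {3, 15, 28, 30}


Set A = {8, 10, 19, 36}
Set B = {3, 15, 28, 30}
A △ B = (A \ B) ∪ (B \ A)
Elements in A but not B: {8, 10, 19, 36}
Elements in B but not A: {3, 15, 28, 30}
A △ B = {3, 8, 10, 15, 19, 28, 30, 36}

{3, 8, 10, 15, 19, 28, 30, 36}


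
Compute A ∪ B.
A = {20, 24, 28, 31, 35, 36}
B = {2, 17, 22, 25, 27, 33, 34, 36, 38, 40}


Set A = {20, 24, 28, 31, 35, 36}
Set B = {2, 17, 22, 25, 27, 33, 34, 36, 38, 40}
A ∪ B includes all elements in either set.
Elements from A: {20, 24, 28, 31, 35, 36}
Elements from B not already included: {2, 17, 22, 25, 27, 33, 34, 38, 40}
A ∪ B = {2, 17, 20, 22, 24, 25, 27, 28, 31, 33, 34, 35, 36, 38, 40}

{2, 17, 20, 22, 24, 25, 27, 28, 31, 33, 34, 35, 36, 38, 40}


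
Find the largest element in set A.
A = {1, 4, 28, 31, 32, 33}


Set A = {1, 4, 28, 31, 32, 33}
Elements in ascending order: 1, 4, 28, 31, 32, 33
The largest element is 33.

33


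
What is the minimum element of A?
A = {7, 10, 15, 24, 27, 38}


Set A = {7, 10, 15, 24, 27, 38}
Elements in ascending order: 7, 10, 15, 24, 27, 38
The smallest element is 7.

7


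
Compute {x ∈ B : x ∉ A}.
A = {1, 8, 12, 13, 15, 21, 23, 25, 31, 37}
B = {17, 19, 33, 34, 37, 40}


Set A = {1, 8, 12, 13, 15, 21, 23, 25, 31, 37}
Set B = {17, 19, 33, 34, 37, 40}
Check each element of B against A:
17 ∉ A (include), 19 ∉ A (include), 33 ∉ A (include), 34 ∉ A (include), 37 ∈ A, 40 ∉ A (include)
Elements of B not in A: {17, 19, 33, 34, 40}

{17, 19, 33, 34, 40}


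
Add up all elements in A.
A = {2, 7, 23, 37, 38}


Set A = {2, 7, 23, 37, 38}
Sum = 2 + 7 + 23 + 37 + 38 = 107

107


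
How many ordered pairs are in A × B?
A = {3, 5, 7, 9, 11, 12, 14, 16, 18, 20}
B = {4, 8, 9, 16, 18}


Set A = {3, 5, 7, 9, 11, 12, 14, 16, 18, 20} has 10 elements.
Set B = {4, 8, 9, 16, 18} has 5 elements.
|A × B| = |A| × |B| = 10 × 5 = 50

50


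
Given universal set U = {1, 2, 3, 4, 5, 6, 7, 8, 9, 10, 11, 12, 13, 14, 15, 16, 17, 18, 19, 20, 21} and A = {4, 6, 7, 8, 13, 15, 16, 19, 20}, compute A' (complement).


Universal set U = {1, 2, 3, 4, 5, 6, 7, 8, 9, 10, 11, 12, 13, 14, 15, 16, 17, 18, 19, 20, 21}
Set A = {4, 6, 7, 8, 13, 15, 16, 19, 20}
A' = U \ A = elements in U but not in A
Checking each element of U:
1 (not in A, include), 2 (not in A, include), 3 (not in A, include), 4 (in A, exclude), 5 (not in A, include), 6 (in A, exclude), 7 (in A, exclude), 8 (in A, exclude), 9 (not in A, include), 10 (not in A, include), 11 (not in A, include), 12 (not in A, include), 13 (in A, exclude), 14 (not in A, include), 15 (in A, exclude), 16 (in A, exclude), 17 (not in A, include), 18 (not in A, include), 19 (in A, exclude), 20 (in A, exclude), 21 (not in A, include)
A' = {1, 2, 3, 5, 9, 10, 11, 12, 14, 17, 18, 21}

{1, 2, 3, 5, 9, 10, 11, 12, 14, 17, 18, 21}


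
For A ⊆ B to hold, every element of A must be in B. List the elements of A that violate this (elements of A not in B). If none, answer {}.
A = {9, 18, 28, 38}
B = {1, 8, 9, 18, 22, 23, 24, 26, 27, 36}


Set A = {9, 18, 28, 38}
Set B = {1, 8, 9, 18, 22, 23, 24, 26, 27, 36}
Check each element of A against B:
9 ∈ B, 18 ∈ B, 28 ∉ B (include), 38 ∉ B (include)
Elements of A not in B: {28, 38}

{28, 38}
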